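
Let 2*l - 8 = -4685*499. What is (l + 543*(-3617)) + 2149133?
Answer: -1967603/2 ≈ -9.8380e+5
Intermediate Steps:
l = -2337807/2 (l = 4 + (-4685*499)/2 = 4 + (½)*(-2337815) = 4 - 2337815/2 = -2337807/2 ≈ -1.1689e+6)
(l + 543*(-3617)) + 2149133 = (-2337807/2 + 543*(-3617)) + 2149133 = (-2337807/2 - 1964031) + 2149133 = -6265869/2 + 2149133 = -1967603/2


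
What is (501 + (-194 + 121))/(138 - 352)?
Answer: -2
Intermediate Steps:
(501 + (-194 + 121))/(138 - 352) = (501 - 73)/(-214) = 428*(-1/214) = -2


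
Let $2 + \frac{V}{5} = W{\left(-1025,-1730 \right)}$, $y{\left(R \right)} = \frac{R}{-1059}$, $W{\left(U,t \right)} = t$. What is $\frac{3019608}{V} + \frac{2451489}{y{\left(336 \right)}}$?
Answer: $- \frac{1873622759829}{242480} \approx -7.7269 \cdot 10^{6}$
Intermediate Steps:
$y{\left(R \right)} = - \frac{R}{1059}$ ($y{\left(R \right)} = R \left(- \frac{1}{1059}\right) = - \frac{R}{1059}$)
$V = -8660$ ($V = -10 + 5 \left(-1730\right) = -10 - 8650 = -8660$)
$\frac{3019608}{V} + \frac{2451489}{y{\left(336 \right)}} = \frac{3019608}{-8660} + \frac{2451489}{\left(- \frac{1}{1059}\right) 336} = 3019608 \left(- \frac{1}{8660}\right) + \frac{2451489}{- \frac{112}{353}} = - \frac{754902}{2165} + 2451489 \left(- \frac{353}{112}\right) = - \frac{754902}{2165} - \frac{865375617}{112} = - \frac{1873622759829}{242480}$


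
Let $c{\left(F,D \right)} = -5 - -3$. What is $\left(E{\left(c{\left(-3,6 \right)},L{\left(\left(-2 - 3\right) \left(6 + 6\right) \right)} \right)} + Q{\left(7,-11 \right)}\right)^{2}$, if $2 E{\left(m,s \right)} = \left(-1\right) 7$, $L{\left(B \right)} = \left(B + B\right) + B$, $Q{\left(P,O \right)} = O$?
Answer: $\frac{841}{4} \approx 210.25$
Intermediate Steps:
$c{\left(F,D \right)} = -2$ ($c{\left(F,D \right)} = -5 + 3 = -2$)
$L{\left(B \right)} = 3 B$ ($L{\left(B \right)} = 2 B + B = 3 B$)
$E{\left(m,s \right)} = - \frac{7}{2}$ ($E{\left(m,s \right)} = \frac{\left(-1\right) 7}{2} = \frac{1}{2} \left(-7\right) = - \frac{7}{2}$)
$\left(E{\left(c{\left(-3,6 \right)},L{\left(\left(-2 - 3\right) \left(6 + 6\right) \right)} \right)} + Q{\left(7,-11 \right)}\right)^{2} = \left(- \frac{7}{2} - 11\right)^{2} = \left(- \frac{29}{2}\right)^{2} = \frac{841}{4}$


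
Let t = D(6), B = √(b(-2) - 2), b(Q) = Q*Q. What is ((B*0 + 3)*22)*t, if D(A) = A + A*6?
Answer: 2772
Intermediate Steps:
b(Q) = Q²
D(A) = 7*A (D(A) = A + 6*A = 7*A)
B = √2 (B = √((-2)² - 2) = √(4 - 2) = √2 ≈ 1.4142)
t = 42 (t = 7*6 = 42)
((B*0 + 3)*22)*t = ((√2*0 + 3)*22)*42 = ((0 + 3)*22)*42 = (3*22)*42 = 66*42 = 2772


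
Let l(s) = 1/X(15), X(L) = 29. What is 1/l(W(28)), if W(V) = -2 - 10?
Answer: 29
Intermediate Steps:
W(V) = -12
l(s) = 1/29
1/l(W(28)) = 1/(1/29) = 29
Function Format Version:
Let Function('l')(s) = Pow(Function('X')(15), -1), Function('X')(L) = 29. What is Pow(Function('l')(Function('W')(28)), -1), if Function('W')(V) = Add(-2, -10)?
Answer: 29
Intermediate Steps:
Function('W')(V) = -12
Function('l')(s) = Rational(1, 29) (Function('l')(s) = Pow(29, -1) = Rational(1, 29))
Pow(Function('l')(Function('W')(28)), -1) = Pow(Rational(1, 29), -1) = 29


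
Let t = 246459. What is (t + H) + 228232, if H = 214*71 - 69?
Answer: 489816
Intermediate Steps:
H = 15125 (H = 15194 - 69 = 15125)
(t + H) + 228232 = (246459 + 15125) + 228232 = 261584 + 228232 = 489816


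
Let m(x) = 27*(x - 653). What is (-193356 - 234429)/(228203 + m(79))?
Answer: -4503/2239 ≈ -2.0112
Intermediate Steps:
m(x) = -17631 + 27*x (m(x) = 27*(-653 + x) = -17631 + 27*x)
(-193356 - 234429)/(228203 + m(79)) = (-193356 - 234429)/(228203 + (-17631 + 27*79)) = -427785/(228203 + (-17631 + 2133)) = -427785/(228203 - 15498) = -427785/212705 = -427785*1/212705 = -4503/2239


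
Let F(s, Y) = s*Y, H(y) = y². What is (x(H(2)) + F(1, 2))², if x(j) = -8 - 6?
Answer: 144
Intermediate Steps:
x(j) = -14
F(s, Y) = Y*s
(x(H(2)) + F(1, 2))² = (-14 + 2*1)² = (-14 + 2)² = (-12)² = 144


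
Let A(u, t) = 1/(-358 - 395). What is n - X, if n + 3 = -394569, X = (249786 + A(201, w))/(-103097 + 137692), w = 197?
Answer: -934436590807/2368185 ≈ -3.9458e+5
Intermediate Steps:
A(u, t) = -1/753 (A(u, t) = 1/(-753) = -1/753)
X = 17098987/2368185 (X = (249786 - 1/753)/(-103097 + 137692) = (188088857/753)/34595 = (188088857/753)*(1/34595) = 17098987/2368185 ≈ 7.2203)
n = -394572 (n = -3 - 394569 = -394572)
n - X = -394572 - 1*17098987/2368185 = -394572 - 17098987/2368185 = -934436590807/2368185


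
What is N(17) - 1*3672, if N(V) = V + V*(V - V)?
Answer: -3655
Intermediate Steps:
N(V) = V (N(V) = V + V*0 = V + 0 = V)
N(17) - 1*3672 = 17 - 1*3672 = 17 - 3672 = -3655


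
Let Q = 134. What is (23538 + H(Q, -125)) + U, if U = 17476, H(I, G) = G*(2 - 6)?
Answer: 41514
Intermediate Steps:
H(I, G) = -4*G (H(I, G) = G*(-4) = -4*G)
(23538 + H(Q, -125)) + U = (23538 - 4*(-125)) + 17476 = (23538 + 500) + 17476 = 24038 + 17476 = 41514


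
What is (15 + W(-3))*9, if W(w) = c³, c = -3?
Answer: -108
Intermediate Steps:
W(w) = -27 (W(w) = (-3)³ = -27)
(15 + W(-3))*9 = (15 - 27)*9 = -12*9 = -108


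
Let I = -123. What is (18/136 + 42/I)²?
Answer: 339889/7772944 ≈ 0.043727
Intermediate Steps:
(18/136 + 42/I)² = (18/136 + 42/(-123))² = (18*(1/136) + 42*(-1/123))² = (9/68 - 14/41)² = (-583/2788)² = 339889/7772944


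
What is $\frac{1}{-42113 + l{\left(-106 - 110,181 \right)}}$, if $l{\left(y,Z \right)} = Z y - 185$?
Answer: $- \frac{1}{81394} \approx -1.2286 \cdot 10^{-5}$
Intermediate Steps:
$l{\left(y,Z \right)} = -185 + Z y$
$\frac{1}{-42113 + l{\left(-106 - 110,181 \right)}} = \frac{1}{-42113 + \left(-185 + 181 \left(-106 - 110\right)\right)} = \frac{1}{-42113 + \left(-185 + 181 \left(-216\right)\right)} = \frac{1}{-42113 - 39281} = \frac{1}{-81394} = - \frac{1}{81394}$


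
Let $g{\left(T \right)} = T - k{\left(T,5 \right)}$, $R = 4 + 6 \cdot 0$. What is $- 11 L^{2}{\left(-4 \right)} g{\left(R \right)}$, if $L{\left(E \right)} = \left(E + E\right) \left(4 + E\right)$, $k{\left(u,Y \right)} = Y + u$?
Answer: $0$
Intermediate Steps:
$R = 4$ ($R = 4 + 0 = 4$)
$L{\left(E \right)} = 2 E \left(4 + E\right)$
$g{\left(T \right)} = -5$ ($g{\left(T \right)} = T - \left(5 + T\right) = -5$)
$- 11 L^{2}{\left(-4 \right)} g{\left(R \right)} = - 11 \left(2 \left(-4\right) \left(4 - 4\right)\right)^{2} \left(-5\right) = - 11 \left(2 \left(-4\right) 0\right)^{2} \left(-5\right) = - 11 \cdot 0^{2} \left(-5\right) = \left(-11\right) 0 \left(-5\right) = 0 \left(-5\right) = 0$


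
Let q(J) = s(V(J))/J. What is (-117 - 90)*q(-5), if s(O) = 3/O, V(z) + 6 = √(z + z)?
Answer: -81/5 - 27*I*√10/10 ≈ -16.2 - 8.5381*I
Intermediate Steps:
V(z) = -6 + √2*√z (V(z) = -6 + √(z + z) = -6 + √(2*z) = -6 + √2*√z)
q(J) = 3/(J*(-6 + √2*√J)) (q(J) = (3/(-6 + √2*√J))/J = 3/(J*(-6 + √2*√J)))
(-117 - 90)*q(-5) = (-117 - 90)*(3/(-5*(-6 + √2*√(-5)))) = -621*(-1)/(5*(-6 + √2*(I*√5))) = -621*(-1)/(5*(-6 + I*√10)) = -(-621)/(5*(-6 + I*√10)) = 621/(5*(-6 + I*√10))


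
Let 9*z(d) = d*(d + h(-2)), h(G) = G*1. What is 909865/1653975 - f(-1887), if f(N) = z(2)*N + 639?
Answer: -211196032/330795 ≈ -638.45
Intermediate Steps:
h(G) = G
z(d) = d*(-2 + d)/9 (z(d) = (d*(d - 2))/9 = (d*(-2 + d))/9 = d*(-2 + d)/9)
f(N) = 639 (f(N) = ((⅑)*2*(-2 + 2))*N + 639 = ((⅑)*2*0)*N + 639 = 0*N + 639 = 0 + 639 = 639)
909865/1653975 - f(-1887) = 909865/1653975 - 1*639 = 909865*(1/1653975) - 639 = 181973/330795 - 639 = -211196032/330795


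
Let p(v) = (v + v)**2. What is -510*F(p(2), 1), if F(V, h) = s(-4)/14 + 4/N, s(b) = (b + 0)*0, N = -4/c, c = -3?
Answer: -1530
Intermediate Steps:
N = 4/3 (N = -4/(-3) = -4*(-1/3) = 4/3 ≈ 1.3333)
s(b) = 0 (s(b) = b*0 = 0)
p(v) = 4*v**2 (p(v) = (2*v)**2 = 4*v**2)
F(V, h) = 3 (F(V, h) = 0/14 + 4/(4/3) = 0*(1/14) + 4*(3/4) = 0 + 3 = 3)
-510*F(p(2), 1) = -510*3 = -1530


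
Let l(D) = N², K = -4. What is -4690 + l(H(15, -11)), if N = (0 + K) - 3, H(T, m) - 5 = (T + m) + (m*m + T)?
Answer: -4641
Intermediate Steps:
H(T, m) = 5 + m + m² + 2*T (H(T, m) = 5 + ((T + m) + (m*m + T)) = 5 + ((T + m) + (m² + T)) = 5 + ((T + m) + (T + m²)) = 5 + (m + m² + 2*T) = 5 + m + m² + 2*T)
N = -7 (N = (0 - 4) - 3 = -4 - 3 = -7)
l(D) = 49 (l(D) = (-7)² = 49)
-4690 + l(H(15, -11)) = -4690 + 49 = -4641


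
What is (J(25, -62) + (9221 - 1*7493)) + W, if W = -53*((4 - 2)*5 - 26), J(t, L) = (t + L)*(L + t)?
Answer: 3945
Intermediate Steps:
J(t, L) = (L + t)**2 (J(t, L) = (L + t)*(L + t) = (L + t)**2)
W = 848 (W = -53*(2*5 - 26) = -53*(10 - 26) = -53*(-16) = 848)
(J(25, -62) + (9221 - 1*7493)) + W = ((-62 + 25)**2 + (9221 - 1*7493)) + 848 = ((-37)**2 + (9221 - 7493)) + 848 = (1369 + 1728) + 848 = 3097 + 848 = 3945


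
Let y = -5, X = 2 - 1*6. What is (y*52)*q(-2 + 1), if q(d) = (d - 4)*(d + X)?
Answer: -6500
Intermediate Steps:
X = -4 (X = 2 - 6 = -4)
q(d) = (-4 + d)² (q(d) = (d - 4)*(d - 4) = (-4 + d)*(-4 + d) = (-4 + d)²)
(y*52)*q(-2 + 1) = (-5*52)*(16 + (-2 + 1)² - 8*(-2 + 1)) = -260*(16 + (-1)² - 8*(-1)) = -260*(16 + 1 + 8) = -260*25 = -6500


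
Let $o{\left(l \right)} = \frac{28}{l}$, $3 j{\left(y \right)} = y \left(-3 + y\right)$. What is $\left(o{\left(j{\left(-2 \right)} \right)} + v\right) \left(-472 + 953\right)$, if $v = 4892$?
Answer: $\frac{11785462}{5} \approx 2.3571 \cdot 10^{6}$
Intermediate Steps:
$j{\left(y \right)} = \frac{y \left(-3 + y\right)}{3}$
$\left(o{\left(j{\left(-2 \right)} \right)} + v\right) \left(-472 + 953\right) = \left(\frac{28}{\frac{1}{3} \left(-2\right) \left(-3 - 2\right)} + 4892\right) \left(-472 + 953\right) = \left(\frac{28}{\frac{1}{3} \left(-2\right) \left(-5\right)} + 4892\right) 481 = \left(\frac{28}{\frac{10}{3}} + 4892\right) 481 = \left(28 \cdot \frac{3}{10} + 4892\right) 481 = \left(\frac{42}{5} + 4892\right) 481 = \frac{24502}{5} \cdot 481 = \frac{11785462}{5}$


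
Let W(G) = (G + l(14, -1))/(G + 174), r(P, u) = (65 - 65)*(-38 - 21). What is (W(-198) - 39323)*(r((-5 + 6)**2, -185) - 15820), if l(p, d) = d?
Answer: 3731752115/6 ≈ 6.2196e+8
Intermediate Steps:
r(P, u) = 0 (r(P, u) = 0*(-59) = 0)
W(G) = (-1 + G)/(174 + G) (W(G) = (G - 1)/(G + 174) = (-1 + G)/(174 + G))
(W(-198) - 39323)*(r((-5 + 6)**2, -185) - 15820) = ((-1 - 198)/(174 - 198) - 39323)*(0 - 15820) = (-199/(-24) - 39323)*(-15820) = (-1/24*(-199) - 39323)*(-15820) = (199/24 - 39323)*(-15820) = -943553/24*(-15820) = 3731752115/6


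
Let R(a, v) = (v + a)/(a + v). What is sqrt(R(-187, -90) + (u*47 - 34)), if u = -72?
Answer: I*sqrt(3417) ≈ 58.455*I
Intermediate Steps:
R(a, v) = 1 (R(a, v) = (a + v)/(a + v) = 1)
sqrt(R(-187, -90) + (u*47 - 34)) = sqrt(1 + (-72*47 - 34)) = sqrt(1 + (-3384 - 34)) = sqrt(1 - 3418) = sqrt(-3417) = I*sqrt(3417)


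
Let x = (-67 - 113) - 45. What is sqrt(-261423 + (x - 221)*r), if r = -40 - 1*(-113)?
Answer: I*sqrt(293981) ≈ 542.2*I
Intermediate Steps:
x = -225 (x = -180 - 45 = -225)
r = 73 (r = -40 + 113 = 73)
sqrt(-261423 + (x - 221)*r) = sqrt(-261423 + (-225 - 221)*73) = sqrt(-261423 - 446*73) = sqrt(-261423 - 32558) = sqrt(-293981) = I*sqrt(293981)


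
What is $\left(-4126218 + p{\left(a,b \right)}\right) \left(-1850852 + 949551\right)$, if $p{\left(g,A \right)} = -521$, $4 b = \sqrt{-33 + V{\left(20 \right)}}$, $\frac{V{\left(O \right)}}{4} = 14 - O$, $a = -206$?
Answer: $3719433987439$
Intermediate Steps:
$V{\left(O \right)} = 56 - 4 O$ ($V{\left(O \right)} = 4 \left(14 - O\right) = 56 - 4 O$)
$b = \frac{i \sqrt{57}}{4}$ ($b = \frac{\sqrt{-33 + \left(56 - 80\right)}}{4} = \frac{\sqrt{-33 - 24}}{4} = \frac{\sqrt{-57}}{4} = \frac{i \sqrt{57}}{4} \approx 1.8875 i$)
$\left(-4126218 + p{\left(a,b \right)}\right) \left(-1850852 + 949551\right) = \left(-4126218 - 521\right) \left(-1850852 + 949551\right) = \left(-4126739\right) \left(-901301\right) = 3719433987439$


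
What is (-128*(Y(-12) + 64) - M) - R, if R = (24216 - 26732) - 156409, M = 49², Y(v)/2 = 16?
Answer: 144236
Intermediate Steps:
Y(v) = 32 (Y(v) = 2*16 = 32)
M = 2401
R = -158925 (R = -2516 - 156409 = -158925)
(-128*(Y(-12) + 64) - M) - R = (-128*(32 + 64) - 1*2401) - 1*(-158925) = (-128*96 - 2401) + 158925 = (-12288 - 2401) + 158925 = -14689 + 158925 = 144236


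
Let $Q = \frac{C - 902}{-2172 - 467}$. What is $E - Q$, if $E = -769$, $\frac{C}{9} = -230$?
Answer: $- \frac{2032363}{2639} \approx -770.13$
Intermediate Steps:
$C = -2070$ ($C = 9 \left(-230\right) = -2070$)
$Q = \frac{2972}{2639}$ ($Q = \frac{-2070 - 902}{-2172 - 467} = - \frac{2972}{-2639} = \left(-2972\right) \left(- \frac{1}{2639}\right) = \frac{2972}{2639} \approx 1.1262$)
$E - Q = -769 - \frac{2972}{2639} = - \frac{2032363}{2639}$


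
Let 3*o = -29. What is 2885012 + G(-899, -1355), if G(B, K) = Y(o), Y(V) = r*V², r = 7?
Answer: 25970995/9 ≈ 2.8857e+6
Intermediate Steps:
o = -29/3 (o = (⅓)*(-29) = -29/3 ≈ -9.6667)
Y(V) = 7*V²
G(B, K) = 5887/9 (G(B, K) = 7*(-29/3)² = 7*(841/9) = 5887/9)
2885012 + G(-899, -1355) = 2885012 + 5887/9 = 25970995/9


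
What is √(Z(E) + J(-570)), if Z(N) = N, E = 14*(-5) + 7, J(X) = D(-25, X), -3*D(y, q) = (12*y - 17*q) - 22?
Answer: I*√28671/3 ≈ 56.442*I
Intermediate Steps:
D(y, q) = 22/3 - 4*y + 17*q/3 (D(y, q) = -((12*y - 17*q) - 22)/3 = -((-17*q + 12*y) - 22)/3 = -(-22 - 17*q + 12*y)/3 = 22/3 - 4*y + 17*q/3)
J(X) = 322/3 + 17*X/3 (J(X) = 22/3 - 4*(-25) + 17*X/3 = 22/3 + 100 + 17*X/3 = 322/3 + 17*X/3)
E = -63 (E = -70 + 7 = -63)
√(Z(E) + J(-570)) = √(-63 + (322/3 + (17/3)*(-570))) = √(-63 + (322/3 - 3230)) = √(-63 - 9368/3) = √(-9557/3) = I*√28671/3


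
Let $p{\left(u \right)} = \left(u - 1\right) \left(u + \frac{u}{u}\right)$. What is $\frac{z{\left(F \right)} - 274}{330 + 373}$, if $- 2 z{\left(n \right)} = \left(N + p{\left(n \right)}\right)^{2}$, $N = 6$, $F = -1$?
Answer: $- \frac{292}{703} \approx -0.41536$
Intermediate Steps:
$p{\left(u \right)} = \left(1 + u\right) \left(-1 + u\right)$ ($p{\left(u \right)} = \left(-1 + u\right) \left(u + 1\right) = \left(-1 + u\right) \left(1 + u\right) = \left(1 + u\right) \left(-1 + u\right)$)
$z{\left(n \right)} = - \frac{\left(5 + n^{2}\right)^{2}}{2}$ ($z{\left(n \right)} = - \frac{\left(6 + \left(-1 + n^{2}\right)\right)^{2}}{2} = - \frac{\left(5 + n^{2}\right)^{2}}{2}$)
$\frac{z{\left(F \right)} - 274}{330 + 373} = \frac{- \frac{\left(5 + \left(-1\right)^{2}\right)^{2}}{2} - 274}{330 + 373} = \frac{- \frac{\left(5 + 1\right)^{2}}{2} - 274}{703} = \left(- \frac{6^{2}}{2} - 274\right) \frac{1}{703} = \left(\left(- \frac{1}{2}\right) 36 - 274\right) \frac{1}{703} = \left(-18 - 274\right) \frac{1}{703} = \left(-292\right) \frac{1}{703} = - \frac{292}{703}$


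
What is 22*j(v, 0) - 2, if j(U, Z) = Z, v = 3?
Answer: -2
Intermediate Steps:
22*j(v, 0) - 2 = 22*0 - 2 = 0 - 2 = -2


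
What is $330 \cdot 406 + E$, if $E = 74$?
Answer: $134054$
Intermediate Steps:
$330 \cdot 406 + E = 330 \cdot 406 + 74 = 133980 + 74 = 134054$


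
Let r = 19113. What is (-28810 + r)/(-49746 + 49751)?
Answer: -9697/5 ≈ -1939.4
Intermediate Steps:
(-28810 + r)/(-49746 + 49751) = (-28810 + 19113)/(-49746 + 49751) = -9697/5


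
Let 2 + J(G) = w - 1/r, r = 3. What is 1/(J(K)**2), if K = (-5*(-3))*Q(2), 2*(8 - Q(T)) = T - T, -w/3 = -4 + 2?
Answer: 9/121 ≈ 0.074380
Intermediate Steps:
w = 6 (w = -3*(-4 + 2) = -3*(-2) = 6)
Q(T) = 8 (Q(T) = 8 - (T - T)/2 = 8 - 1/2*0 = 8 + 0 = 8)
K = 120 (K = -5*(-3)*8 = 15*8 = 120)
J(G) = 11/3 (J(G) = -2 + (6 - 1/3) = -2 + 17/3 = 11/3)
1/(J(K)**2) = 1/((11/3)**2) = 1/(121/9) = 9/121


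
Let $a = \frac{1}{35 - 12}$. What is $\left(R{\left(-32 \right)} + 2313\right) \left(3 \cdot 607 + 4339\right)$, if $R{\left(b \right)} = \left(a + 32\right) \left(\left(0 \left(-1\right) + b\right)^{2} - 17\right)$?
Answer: $\frac{4899405280}{23} \approx 2.1302 \cdot 10^{8}$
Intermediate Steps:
$a = \frac{1}{23} \approx 0.043478$
$R{\left(b \right)} = - \frac{12529}{23} + \frac{737 b^{2}}{23}$ ($R{\left(b \right)} = \left(\frac{1}{23} + 32\right) \left(\left(0 \left(-1\right) + b\right)^{2} - 17\right) = \frac{737 \left(\left(0 + b\right)^{2} - 17\right)}{23} = \frac{737 \left(b^{2} - 17\right)}{23} = \frac{737 \left(-17 + b^{2}\right)}{23} = - \frac{12529}{23} + \frac{737 b^{2}}{23}$)
$\left(R{\left(-32 \right)} + 2313\right) \left(3 \cdot 607 + 4339\right) = \left(\left(- \frac{12529}{23} + \frac{737 \left(-32\right)^{2}}{23}\right) + 2313\right) \left(3 \cdot 607 + 4339\right) = \left(\left(- \frac{12529}{23} + \frac{737}{23} \cdot 1024\right) + 2313\right) \left(1821 + 4339\right) = \left(\left(- \frac{12529}{23} + \frac{754688}{23}\right) + 2313\right) 6160 = \left(\frac{742159}{23} + 2313\right) 6160 = \frac{795358}{23} \cdot 6160 = \frac{4899405280}{23}$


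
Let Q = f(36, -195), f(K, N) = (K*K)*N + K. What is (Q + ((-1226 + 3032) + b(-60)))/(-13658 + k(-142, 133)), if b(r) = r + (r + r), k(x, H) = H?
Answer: 251058/13525 ≈ 18.563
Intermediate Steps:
f(K, N) = K + N*K² (f(K, N) = K²*N + K = N*K² + K = K + N*K²)
b(r) = 3*r (b(r) = r + 2*r = 3*r)
Q = -252684 (Q = 36*(1 + 36*(-195)) = 36*(1 - 7020) = 36*(-7019) = -252684)
(Q + ((-1226 + 3032) + b(-60)))/(-13658 + k(-142, 133)) = (-252684 + ((-1226 + 3032) + 3*(-60)))/(-13658 + 133) = (-252684 + (1806 - 180))/(-13525) = (-252684 + 1626)*(-1/13525) = -251058*(-1/13525) = 251058/13525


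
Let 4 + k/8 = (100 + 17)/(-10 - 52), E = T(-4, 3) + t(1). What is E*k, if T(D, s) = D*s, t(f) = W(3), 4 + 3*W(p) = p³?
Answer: 18980/93 ≈ 204.09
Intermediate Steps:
W(p) = -4/3 + p³/3
t(f) = 23/3 (t(f) = -4/3 + (⅓)*3³ = -4/3 + (⅓)*27 = -4/3 + 9 = 23/3)
E = -13/3 (E = -4*3 + 23/3 = -12 + 23/3 = -13/3 ≈ -4.3333)
k = -1460/31 (k = -32 + 8*((100 + 17)/(-10 - 52)) = -32 + 8*(117/(-62)) = -32 + 8*(117*(-1/62)) = -32 + 8*(-117/62) = -32 - 468/31 = -1460/31 ≈ -47.097)
E*k = -13/3*(-1460/31) = 18980/93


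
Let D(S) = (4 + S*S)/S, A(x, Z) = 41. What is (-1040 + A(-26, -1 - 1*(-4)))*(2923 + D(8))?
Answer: -5857137/2 ≈ -2.9286e+6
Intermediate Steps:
D(S) = (4 + S²)/S
(-1040 + A(-26, -1 - 1*(-4)))*(2923 + D(8)) = (-1040 + 41)*(2923 + (8 + 4/8)) = -999*(2923 + (8 + 4*(⅛))) = -999*(2923 + (8 + ½)) = -999*(2923 + 17/2) = -999*5863/2 = -5857137/2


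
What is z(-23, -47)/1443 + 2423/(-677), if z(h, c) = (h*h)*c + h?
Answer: -20344211/976911 ≈ -20.825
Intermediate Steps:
z(h, c) = h + c*h² (z(h, c) = h²*c + h = c*h² + h = h + c*h²)
z(-23, -47)/1443 + 2423/(-677) = -23*(1 - 47*(-23))/1443 + 2423/(-677) = -23*(1 + 1081)*(1/1443) + 2423*(-1/677) = -23*1082*(1/1443) - 2423/677 = -24886*1/1443 - 2423/677 = -24886/1443 - 2423/677 = -20344211/976911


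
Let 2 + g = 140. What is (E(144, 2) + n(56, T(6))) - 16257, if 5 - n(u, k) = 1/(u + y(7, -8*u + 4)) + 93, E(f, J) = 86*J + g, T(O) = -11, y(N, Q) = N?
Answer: -1010206/63 ≈ -16035.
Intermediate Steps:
g = 138 (g = -2 + 140 = 138)
E(f, J) = 138 + 86*J (E(f, J) = 86*J + 138 = 138 + 86*J)
n(u, k) = -88 - 1/(7 + u) (n(u, k) = 5 - (1/(u + 7) + 93) = 5 - (1/(7 + u) + 93) = 5 - (93 + 1/(7 + u)) = 5 + (-93 - 1/(7 + u)) = -88 - 1/(7 + u))
(E(144, 2) + n(56, T(6))) - 16257 = ((138 + 86*2) + (-617 - 88*56)/(7 + 56)) - 16257 = ((138 + 172) + (-617 - 4928)/63) - 16257 = (310 + (1/63)*(-5545)) - 16257 = (310 - 5545/63) - 16257 = 13985/63 - 16257 = -1010206/63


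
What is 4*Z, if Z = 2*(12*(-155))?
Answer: -14880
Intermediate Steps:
Z = -3720 (Z = 2*(-1860) = -3720)
4*Z = 4*(-3720) = -14880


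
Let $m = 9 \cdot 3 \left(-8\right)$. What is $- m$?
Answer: $216$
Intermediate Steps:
$m = -216$ ($m = 27 \left(-8\right) = -216$)
$- m = \left(-1\right) \left(-216\right) = 216$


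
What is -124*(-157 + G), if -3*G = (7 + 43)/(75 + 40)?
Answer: 1344532/69 ≈ 19486.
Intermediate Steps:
G = -10/69 (G = -(7 + 43)/(3*(75 + 40)) = -50/(3*115) = -⅓*10/23 = -10/69 ≈ -0.14493)
-124*(-157 + G) = -124*(-157 - 10/69) = -124*(-10843/69) = 1344532/69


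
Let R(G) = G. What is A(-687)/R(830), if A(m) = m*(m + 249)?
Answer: 150453/415 ≈ 362.54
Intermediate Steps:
A(m) = m*(249 + m)
A(-687)/R(830) = -687*(249 - 687)/830 = -687*(-438)*(1/830) = 300906*(1/830) = 150453/415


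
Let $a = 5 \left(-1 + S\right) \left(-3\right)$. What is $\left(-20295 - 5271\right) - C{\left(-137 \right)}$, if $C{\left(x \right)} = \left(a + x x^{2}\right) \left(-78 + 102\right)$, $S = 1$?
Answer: $61686906$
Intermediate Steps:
$a = 0$ ($a = 5 \left(-1 + 1\right) \left(-3\right) = 5 \cdot 0 \left(-3\right) = 0 \left(-3\right) = 0$)
$C{\left(x \right)} = 24 x^{3}$ ($C{\left(x \right)} = \left(0 + x x^{2}\right) \left(-78 + 102\right) = \left(0 + x^{3}\right) 24 = x^{3} \cdot 24 = 24 x^{3}$)
$\left(-20295 - 5271\right) - C{\left(-137 \right)} = \left(-20295 - 5271\right) - 24 \left(-137\right)^{3} = -25566 - 24 \left(-2571353\right) = -25566 - -61712472 = -25566 + 61712472 = 61686906$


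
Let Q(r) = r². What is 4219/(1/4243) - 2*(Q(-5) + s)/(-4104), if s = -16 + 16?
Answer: 36733297309/2052 ≈ 1.7901e+7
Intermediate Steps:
s = 0
4219/(1/4243) - 2*(Q(-5) + s)/(-4104) = 4219/(1/4243) - 2*((-5)² + 0)/(-4104) = 4219/(1/4243) - 2*(25 + 0)*(-1/4104) = 4219*4243 - 2*25*(-1/4104) = 17901217 - 50*(-1/4104) = 17901217 + 25/2052 = 36733297309/2052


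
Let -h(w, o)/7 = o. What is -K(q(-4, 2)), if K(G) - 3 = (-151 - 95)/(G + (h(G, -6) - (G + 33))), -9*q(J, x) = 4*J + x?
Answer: 73/3 ≈ 24.333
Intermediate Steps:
h(w, o) = -7*o
q(J, x) = -4*J/9 - x/9 (q(J, x) = -(4*J + x)/9 = -(x + 4*J)/9 = -4*J/9 - x/9)
K(G) = -73/3 (K(G) = 3 + (-151 - 95)/(G + (-7*(-6) - (G + 33))) = 3 - 246/(G + (42 - (33 + G))) = 3 - 246/(G + (42 + (-33 - G))) = 3 - 246/(G + (9 - G)) = 3 - 246/9 = 3 - 246*⅑ = 3 - 82/3 = -73/3)
-K(q(-4, 2)) = -1*(-73/3) = 73/3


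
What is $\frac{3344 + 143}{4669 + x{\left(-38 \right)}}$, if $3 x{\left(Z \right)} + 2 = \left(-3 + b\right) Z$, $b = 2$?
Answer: $\frac{3487}{4681} \approx 0.74493$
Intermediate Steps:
$x{\left(Z \right)} = - \frac{2}{3} - \frac{Z}{3}$ ($x{\left(Z \right)} = - \frac{2}{3} + \frac{\left(-3 + 2\right) Z}{3} = - \frac{2}{3} + \frac{\left(-1\right) Z}{3} = - \frac{2}{3} - \frac{Z}{3}$)
$\frac{3344 + 143}{4669 + x{\left(-38 \right)}} = \frac{3344 + 143}{4669 - -12} = \frac{3487}{4669 + \left(- \frac{2}{3} + \frac{38}{3}\right)} = \frac{3487}{4669 + 12} = \frac{3487}{4681}$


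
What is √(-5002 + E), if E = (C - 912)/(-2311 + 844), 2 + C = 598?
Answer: I*√1196031734/489 ≈ 70.723*I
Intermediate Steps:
C = 596 (C = -2 + 598 = 596)
E = 316/1467 (E = (596 - 912)/(-2311 + 844) = -316/(-1467) = -316*(-1/1467) = 316/1467 ≈ 0.21541)
√(-5002 + E) = √(-5002 + 316/1467) = √(-7337618/1467) = I*√1196031734/489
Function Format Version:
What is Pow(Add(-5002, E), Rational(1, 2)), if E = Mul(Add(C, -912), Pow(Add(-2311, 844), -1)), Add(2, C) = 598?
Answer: Mul(Rational(1, 489), I, Pow(1196031734, Rational(1, 2))) ≈ Mul(70.723, I)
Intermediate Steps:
C = 596 (C = Add(-2, 598) = 596)
E = Rational(316, 1467) (E = Mul(Add(596, -912), Pow(Add(-2311, 844), -1)) = Mul(-316, Pow(-1467, -1)) = Mul(-316, Rational(-1, 1467)) = Rational(316, 1467) ≈ 0.21541)
Pow(Add(-5002, E), Rational(1, 2)) = Pow(Add(-5002, Rational(316, 1467)), Rational(1, 2)) = Pow(Rational(-7337618, 1467), Rational(1, 2)) = Mul(Rational(1, 489), I, Pow(1196031734, Rational(1, 2)))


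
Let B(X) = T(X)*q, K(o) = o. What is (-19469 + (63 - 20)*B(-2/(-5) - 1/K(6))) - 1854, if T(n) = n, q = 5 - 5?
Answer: -21323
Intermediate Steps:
q = 0
B(X) = 0 (B(X) = X*0 = 0)
(-19469 + (63 - 20)*B(-2/(-5) - 1/K(6))) - 1854 = (-19469 + (63 - 20)*0) - 1854 = (-19469 + 43*0) - 1854 = (-19469 + 0) - 1854 = -19469 - 1854 = -21323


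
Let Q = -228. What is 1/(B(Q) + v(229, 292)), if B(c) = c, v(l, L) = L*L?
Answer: 1/85036 ≈ 1.1760e-5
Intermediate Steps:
v(l, L) = L²
1/(B(Q) + v(229, 292)) = 1/(-228 + 292²) = 1/(-228 + 85264) = 1/85036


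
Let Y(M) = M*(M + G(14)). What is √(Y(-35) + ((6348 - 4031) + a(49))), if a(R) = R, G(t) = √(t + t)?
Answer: √(3591 - 70*√7) ≈ 58.359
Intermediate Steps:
G(t) = √2*√t (G(t) = √(2*t) = √2*√t)
Y(M) = M*(M + 2*√7) (Y(M) = M*(M + √2*√14) = M*(M + 2*√7))
√(Y(-35) + ((6348 - 4031) + a(49))) = √(-35*(-35 + 2*√7) + ((6348 - 4031) + 49)) = √((1225 - 70*√7) + (2317 + 49)) = √((1225 - 70*√7) + 2366) = √(3591 - 70*√7)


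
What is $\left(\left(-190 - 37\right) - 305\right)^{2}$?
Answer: $283024$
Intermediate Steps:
$\left(\left(-190 - 37\right) - 305\right)^{2} = \left(-227 - 305\right)^{2} = \left(-532\right)^{2} = 283024$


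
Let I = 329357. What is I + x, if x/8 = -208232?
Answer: -1336499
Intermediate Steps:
x = -1665856 (x = 8*(-208232) = -1665856)
I + x = 329357 - 1665856 = -1336499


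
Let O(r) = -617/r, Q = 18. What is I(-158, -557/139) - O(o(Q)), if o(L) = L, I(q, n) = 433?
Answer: 8411/18 ≈ 467.28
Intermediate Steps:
I(-158, -557/139) - O(o(Q)) = 433 - (-617)/18 = 433 - 1*(-617/18) = 433 + 617/18 = 8411/18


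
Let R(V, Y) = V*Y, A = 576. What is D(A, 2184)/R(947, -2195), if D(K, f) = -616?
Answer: 616/2078665 ≈ 0.00029634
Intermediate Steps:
D(A, 2184)/R(947, -2195) = -616/(947*(-2195)) = -616/(-2078665) = -616*(-1/2078665) = 616/2078665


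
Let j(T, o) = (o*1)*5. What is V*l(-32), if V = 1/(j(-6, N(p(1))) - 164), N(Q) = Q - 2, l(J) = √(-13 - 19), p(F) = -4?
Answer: -2*I*√2/97 ≈ -0.029159*I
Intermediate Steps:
l(J) = 4*I*√2 (l(J) = √(-32) = 4*I*√2)
N(Q) = -2 + Q
j(T, o) = 5*o (j(T, o) = o*5 = 5*o)
V = -1/194 (V = 1/(5*(-2 - 4) - 164) = 1/(5*(-6) - 164) = 1/(-30 - 164) = 1/(-194) = -1/194 ≈ -0.0051546)
V*l(-32) = -2*I*√2/97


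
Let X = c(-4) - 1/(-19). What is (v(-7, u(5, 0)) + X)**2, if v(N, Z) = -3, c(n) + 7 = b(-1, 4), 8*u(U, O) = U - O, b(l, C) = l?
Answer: 43264/361 ≈ 119.84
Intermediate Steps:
u(U, O) = -O/8 + U/8 (u(U, O) = (U - O)/8 = -O/8 + U/8)
c(n) = -8 (c(n) = -7 - 1 = -8)
X = -151/19 (X = -8 - 1/(-19) = -8 - 1*(-1/19) = -8 + 1/19 = -151/19 ≈ -7.9474)
(v(-7, u(5, 0)) + X)**2 = (-3 - 151/19)**2 = (-208/19)**2 = 43264/361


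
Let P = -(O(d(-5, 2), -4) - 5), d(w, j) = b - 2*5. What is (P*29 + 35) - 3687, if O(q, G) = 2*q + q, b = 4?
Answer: -2985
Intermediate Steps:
d(w, j) = -6 (d(w, j) = 4 - 2*5 = 4 - 10 = -6)
O(q, G) = 3*q
P = 23 (P = -(3*(-6) - 5) = -(-18 - 5) = -1*(-23) = 23)
(P*29 + 35) - 3687 = (23*29 + 35) - 3687 = (667 + 35) - 3687 = 702 - 3687 = -2985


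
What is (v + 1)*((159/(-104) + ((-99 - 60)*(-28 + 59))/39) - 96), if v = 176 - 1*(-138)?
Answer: -7335405/104 ≈ -70533.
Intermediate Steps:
v = 314 (v = 176 + 138 = 314)
(v + 1)*((159/(-104) + ((-99 - 60)*(-28 + 59))/39) - 96) = (314 + 1)*((159/(-104) + ((-99 - 60)*(-28 + 59))/39) - 96) = 315*((159*(-1/104) - 159*31*(1/39)) - 96) = 315*((-159/104 - 4929*1/39) - 96) = 315*((-159/104 - 1643/13) - 96) = 315*(-13303/104 - 96) = 315*(-23287/104) = -7335405/104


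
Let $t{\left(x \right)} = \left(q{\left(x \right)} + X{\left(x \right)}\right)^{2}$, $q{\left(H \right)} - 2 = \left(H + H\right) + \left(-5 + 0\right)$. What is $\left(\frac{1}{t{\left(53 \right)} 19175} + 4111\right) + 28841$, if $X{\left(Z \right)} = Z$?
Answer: $\frac{15376813545601}{466642800} \approx 32952.0$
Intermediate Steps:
$q{\left(H \right)} = -3 + 2 H$ ($q{\left(H \right)} = 2 + \left(\left(H + H\right) + \left(-5 + 0\right)\right) = 2 + \left(2 H - 5\right) = 2 + \left(-5 + 2 H\right) = -3 + 2 H$)
$t{\left(x \right)} = \left(-3 + 3 x\right)^{2}$ ($t{\left(x \right)} = \left(\left(-3 + 2 x\right) + x\right)^{2} = \left(-3 + 3 x\right)^{2}$)
$\left(\frac{1}{t{\left(53 \right)} 19175} + 4111\right) + 28841 = \left(\frac{1}{9 \left(-1 + 53\right)^{2} \cdot 19175} + 4111\right) + 28841 = \left(\frac{1}{9 \cdot 52^{2}} \cdot \frac{1}{19175} + 4111\right) + 28841 = \left(\frac{1}{9 \cdot 2704} \cdot \frac{1}{19175} + 4111\right) + 28841 = \left(\frac{1}{24336} \cdot \frac{1}{19175} + 4111\right) + 28841 = \left(\frac{1}{466642800} + 4111\right) + 28841 = \frac{1918368550801}{466642800} + 28841 = \frac{15376813545601}{466642800}$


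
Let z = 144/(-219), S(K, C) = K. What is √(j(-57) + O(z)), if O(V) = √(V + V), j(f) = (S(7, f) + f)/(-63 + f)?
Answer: √(79935 + 10512*I*√438)/438 ≈ 0.90465 + 0.63382*I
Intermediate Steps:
j(f) = (7 + f)/(-63 + f)
z = -48/73 (z = 144*(-1/219) = -48/73 ≈ -0.65753)
O(V) = √2*√V (O(V) = √(2*V) = √2*√V)
√(j(-57) + O(z)) = √((7 - 57)/(-63 - 57) + √2*√(-48/73)) = √(-50/(-120) + √2*(4*I*√219/73)) = √(-1/120*(-50) + 4*I*√438/73) = √(5/12 + 4*I*√438/73)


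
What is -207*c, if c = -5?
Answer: 1035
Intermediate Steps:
-207*c = -207*(-5) = 1035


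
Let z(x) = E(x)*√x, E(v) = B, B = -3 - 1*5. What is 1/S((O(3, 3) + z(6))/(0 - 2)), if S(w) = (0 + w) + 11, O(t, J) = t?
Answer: -38/23 + 16*√6/23 ≈ 0.051819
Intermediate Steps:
B = -8 (B = -3 - 5 = -8)
E(v) = -8
z(x) = -8*√x
S(w) = 11 + w (S(w) = w + 11 = 11 + w)
1/S((O(3, 3) + z(6))/(0 - 2)) = 1/(11 + (3 - 8*√6)/(0 - 2)) = 1/(11 + (3 - 8*√6)/(-2)) = 1/(11 + (3 - 8*√6)*(-½)) = 1/(11 + (-3/2 + 4*√6)) = 1/(19/2 + 4*√6)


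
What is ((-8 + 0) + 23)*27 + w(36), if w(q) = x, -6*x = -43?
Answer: 2473/6 ≈ 412.17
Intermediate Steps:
x = 43/6 (x = -⅙*(-43) = 43/6 ≈ 7.1667)
w(q) = 43/6
((-8 + 0) + 23)*27 + w(36) = ((-8 + 0) + 23)*27 + 43/6 = (-8 + 23)*27 + 43/6 = 15*27 + 43/6 = 405 + 43/6 = 2473/6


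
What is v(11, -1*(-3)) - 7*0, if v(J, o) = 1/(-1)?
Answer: -1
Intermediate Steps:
v(J, o) = -1
v(11, -1*(-3)) - 7*0 = -1 - 7*0 = -1 + 0 = -1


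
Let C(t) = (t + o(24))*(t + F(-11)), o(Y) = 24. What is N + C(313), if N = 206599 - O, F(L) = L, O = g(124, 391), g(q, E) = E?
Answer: 307982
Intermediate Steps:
O = 391
C(t) = (-11 + t)*(24 + t) (C(t) = (t + 24)*(t - 11) = (24 + t)*(-11 + t) = (-11 + t)*(24 + t))
N = 206208 (N = 206599 - 1*391 = 206599 - 391 = 206208)
N + C(313) = 206208 + (-264 + 313² + 13*313) = 206208 + (-264 + 97969 + 4069) = 206208 + 101774 = 307982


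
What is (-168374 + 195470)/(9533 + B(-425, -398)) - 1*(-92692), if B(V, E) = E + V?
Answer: 403687208/4355 ≈ 92695.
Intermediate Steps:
(-168374 + 195470)/(9533 + B(-425, -398)) - 1*(-92692) = (-168374 + 195470)/(9533 + (-398 - 425)) - 1*(-92692) = 27096/(9533 - 823) + 92692 = 27096/8710 + 92692 = 27096*(1/8710) + 92692 = 13548/4355 + 92692 = 403687208/4355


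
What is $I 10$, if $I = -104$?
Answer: $-1040$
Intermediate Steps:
$I 10 = \left(-104\right) 10 = -1040$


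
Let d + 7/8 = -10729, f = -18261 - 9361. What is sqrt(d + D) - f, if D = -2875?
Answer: 27622 + I*sqrt(217678)/4 ≈ 27622.0 + 116.64*I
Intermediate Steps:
f = -27622
d = -85839/8 (d = -7/8 - 10729 = -85839/8 ≈ -10730.)
sqrt(d + D) - f = sqrt(-85839/8 - 2875) - 1*(-27622) = sqrt(-108839/8) + 27622 = I*sqrt(217678)/4 + 27622 = 27622 + I*sqrt(217678)/4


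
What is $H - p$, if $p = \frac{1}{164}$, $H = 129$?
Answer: $\frac{21155}{164} \approx 128.99$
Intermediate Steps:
$p = \frac{1}{164} \approx 0.0060976$
$H - p = 129 - \frac{1}{164} = \frac{21155}{164}$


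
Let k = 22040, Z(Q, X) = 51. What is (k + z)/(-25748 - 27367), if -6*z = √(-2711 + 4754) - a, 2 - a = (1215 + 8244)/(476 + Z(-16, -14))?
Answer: -13936415/33589926 + √227/106230 ≈ -0.41476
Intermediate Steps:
a = -8405/527 (a = 2 - (1215 + 8244)/(476 + 51) = 2 - 9459/527 = -8405/527 ≈ -15.949)
z = -8405/3162 - √227/2 (z = -(√(-2711 + 4754) - 1*(-8405/527))/6 = -(√2043 + 8405/527)/6 = -(3*√227 + 8405/527)/6 = -(8405/527 + 3*√227)/6 = -8405/3162 - √227/2 ≈ -10.191)
(k + z)/(-25748 - 27367) = (22040 + (-8405/3162 - √227/2))/(-25748 - 27367) = (69682075/3162 - √227/2)/(-53115) = (69682075/3162 - √227/2)*(-1/53115) = -13936415/33589926 + √227/106230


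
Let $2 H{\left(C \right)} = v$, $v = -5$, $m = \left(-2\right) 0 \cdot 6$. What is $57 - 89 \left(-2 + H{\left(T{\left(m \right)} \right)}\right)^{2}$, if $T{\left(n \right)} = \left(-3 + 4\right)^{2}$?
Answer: $- \frac{6981}{4} \approx -1745.3$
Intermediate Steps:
$m = 0$ ($m = 0 \cdot 6 = 0$)
$T{\left(n \right)} = 1$ ($T{\left(n \right)} = 1^{2} = 1$)
$H{\left(C \right)} = - \frac{5}{2}$ ($H{\left(C \right)} = \frac{1}{2} \left(-5\right) = - \frac{5}{2}$)
$57 - 89 \left(-2 + H{\left(T{\left(m \right)} \right)}\right)^{2} = 57 - 89 \left(-2 - \frac{5}{2}\right)^{2} = 57 - 89 \left(- \frac{9}{2}\right)^{2} = 57 - \frac{7209}{4} = - \frac{6981}{4}$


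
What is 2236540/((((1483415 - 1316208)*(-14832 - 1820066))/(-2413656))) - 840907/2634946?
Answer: 6983034654125230219/404210979364478078 ≈ 17.276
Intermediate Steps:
2236540/((((1483415 - 1316208)*(-14832 - 1820066))/(-2413656))) - 840907/2634946 = 2236540/(((167207*(-1834898))*(-1/2413656))) - 840907*1/2634946 = 2236540/((-306807789886*(-1/2413656))) - 840907/2634946 = 2236540/(153403894943/1206828) - 840907/2634946 = 2236540*(1206828/153403894943) - 840907/2634946 = 2699119095120/153403894943 - 840907/2634946 = 6983034654125230219/404210979364478078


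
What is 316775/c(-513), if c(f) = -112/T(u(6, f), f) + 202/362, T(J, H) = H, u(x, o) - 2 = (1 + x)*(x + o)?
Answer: 5882701815/14417 ≈ 4.0804e+5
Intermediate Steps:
u(x, o) = 2 + (1 + x)*(o + x) (u(x, o) = 2 + (1 + x)*(x + o) = 2 + (1 + x)*(o + x))
c(f) = 101/181 - 112/f (c(f) = -112/f + 202/362 = -112/f + 202*(1/362) = -112/f + 101/181 = 101/181 - 112/f)
316775/c(-513) = 316775/(101/181 - 112/(-513)) = 316775/(101/181 - 112*(-1/513)) = 316775/(101/181 + 112/513) = 316775/(72085/92853) = 316775*(92853/72085) = 5882701815/14417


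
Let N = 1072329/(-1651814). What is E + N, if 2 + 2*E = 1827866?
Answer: 65636721753/71818 ≈ 9.1393e+5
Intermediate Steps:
N = -46623/71818 (N = 1072329*(-1/1651814) = -46623/71818 ≈ -0.64918)
E = 913932 (E = -1 + (1/2)*1827866 = -1 + 913933 = 913932)
E + N = 913932 - 46623/71818 = 65636721753/71818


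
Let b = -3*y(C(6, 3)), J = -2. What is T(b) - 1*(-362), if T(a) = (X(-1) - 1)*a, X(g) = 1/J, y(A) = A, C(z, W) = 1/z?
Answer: 1451/4 ≈ 362.75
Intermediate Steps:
b = -½ (b = -3/6 = -3*⅙ = -½ ≈ -0.50000)
X(g) = -½ (X(g) = 1/(-2) = -½)
T(a) = -3*a/2 (T(a) = (-½ - 1)*a = -3*a/2)
T(b) - 1*(-362) = -3/2*(-½) - 1*(-362) = ¾ + 362 = 1451/4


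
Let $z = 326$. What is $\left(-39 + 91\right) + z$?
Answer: $378$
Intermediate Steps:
$\left(-39 + 91\right) + z = \left(-39 + 91\right) + 326 = 52 + 326 = 378$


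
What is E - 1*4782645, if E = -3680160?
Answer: -8462805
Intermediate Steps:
E - 1*4782645 = -3680160 - 1*4782645 = -3680160 - 4782645 = -8462805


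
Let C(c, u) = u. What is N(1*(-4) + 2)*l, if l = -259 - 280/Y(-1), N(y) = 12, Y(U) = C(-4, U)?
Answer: 252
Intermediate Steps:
Y(U) = U
l = 21 (l = -259 - 280/(-1) = -259 - 280*(-1) = -259 - 1*(-280) = -259 + 280 = 21)
N(1*(-4) + 2)*l = 12*21 = 252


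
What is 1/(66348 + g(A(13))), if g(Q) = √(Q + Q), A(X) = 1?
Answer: 33174/2201028551 - √2/4402057102 ≈ 1.5072e-5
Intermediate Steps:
g(Q) = √2*√Q (g(Q) = √(2*Q) = √2*√Q)
1/(66348 + g(A(13))) = 1/(66348 + √2*√1) = 1/(66348 + √2*1) = 1/(66348 + √2)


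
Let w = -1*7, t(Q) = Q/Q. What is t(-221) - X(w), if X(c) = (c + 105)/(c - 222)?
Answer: 327/229 ≈ 1.4279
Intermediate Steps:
t(Q) = 1
w = -7
X(c) = (105 + c)/(-222 + c)
t(-221) - X(w) = 1 - (105 - 7)/(-222 - 7) = 1 - 98/(-229) = 1 - (-1)*98/229 = 1 - 1*(-98/229) = 1 + 98/229 = 327/229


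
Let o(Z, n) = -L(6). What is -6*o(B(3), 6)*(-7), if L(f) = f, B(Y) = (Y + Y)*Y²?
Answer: -252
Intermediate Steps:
B(Y) = 2*Y³ (B(Y) = (2*Y)*Y² = 2*Y³)
o(Z, n) = -6 (o(Z, n) = -1*6 = -6)
-6*o(B(3), 6)*(-7) = -6*(-6)*(-7) = 36*(-7) = -252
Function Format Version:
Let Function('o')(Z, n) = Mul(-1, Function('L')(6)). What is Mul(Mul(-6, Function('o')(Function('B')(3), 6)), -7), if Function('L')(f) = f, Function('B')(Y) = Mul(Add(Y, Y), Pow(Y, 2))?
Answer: -252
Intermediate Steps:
Function('B')(Y) = Mul(2, Pow(Y, 3)) (Function('B')(Y) = Mul(Mul(2, Y), Pow(Y, 2)) = Mul(2, Pow(Y, 3)))
Function('o')(Z, n) = -6 (Function('o')(Z, n) = Mul(-1, 6) = -6)
Mul(Mul(-6, Function('o')(Function('B')(3), 6)), -7) = Mul(Mul(-6, -6), -7) = Mul(36, -7) = -252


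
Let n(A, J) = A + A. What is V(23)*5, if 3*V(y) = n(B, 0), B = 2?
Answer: 20/3 ≈ 6.6667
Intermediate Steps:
n(A, J) = 2*A
V(y) = 4/3 (V(y) = (2*2)/3 = (⅓)*4 = 4/3)
V(23)*5 = (4/3)*5 = 20/3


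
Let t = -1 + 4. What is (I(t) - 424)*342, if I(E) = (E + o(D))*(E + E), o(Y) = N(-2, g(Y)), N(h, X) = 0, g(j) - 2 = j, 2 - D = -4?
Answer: -138852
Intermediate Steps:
D = 6 (D = 2 - 1*(-4) = 2 + 4 = 6)
g(j) = 2 + j
t = 3
o(Y) = 0
I(E) = 2*E² (I(E) = (E + 0)*(E + E) = E*(2*E) = 2*E²)
(I(t) - 424)*342 = (2*3² - 424)*342 = (2*9 - 424)*342 = (18 - 424)*342 = -406*342 = -138852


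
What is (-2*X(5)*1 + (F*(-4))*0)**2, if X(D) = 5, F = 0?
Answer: 100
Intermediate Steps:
(-2*X(5)*1 + (F*(-4))*0)**2 = (-2*5*1 + (0*(-4))*0)**2 = (-10*1 + 0*0)**2 = (-10 + 0)**2 = (-10)**2 = 100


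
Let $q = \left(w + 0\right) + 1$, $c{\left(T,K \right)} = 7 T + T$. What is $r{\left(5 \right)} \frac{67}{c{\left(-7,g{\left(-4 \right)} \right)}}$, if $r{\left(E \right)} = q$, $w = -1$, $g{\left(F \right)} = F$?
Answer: $0$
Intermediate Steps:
$c{\left(T,K \right)} = 8 T$
$q = 0$ ($q = \left(-1 + 0\right) + 1 = -1 + 1 = 0$)
$r{\left(E \right)} = 0$
$r{\left(5 \right)} \frac{67}{c{\left(-7,g{\left(-4 \right)} \right)}} = 0 \frac{67}{8 \left(-7\right)} = 0 \frac{67}{-56} = 0 \cdot 67 \left(- \frac{1}{56}\right) = 0 \left(- \frac{67}{56}\right) = 0$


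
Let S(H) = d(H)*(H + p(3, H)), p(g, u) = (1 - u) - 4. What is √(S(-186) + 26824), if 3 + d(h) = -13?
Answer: 2*√6718 ≈ 163.93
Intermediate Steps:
d(h) = -16 (d(h) = -3 - 13 = -16)
p(g, u) = -3 - u
S(H) = 48 (S(H) = -16*(H + (-3 - H)) = -16*(-3) = 48)
√(S(-186) + 26824) = √(48 + 26824) = √26872 = 2*√6718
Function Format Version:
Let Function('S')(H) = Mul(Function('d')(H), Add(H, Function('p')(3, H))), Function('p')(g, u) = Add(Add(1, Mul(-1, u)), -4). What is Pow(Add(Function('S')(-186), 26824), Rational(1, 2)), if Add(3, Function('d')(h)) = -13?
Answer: Mul(2, Pow(6718, Rational(1, 2))) ≈ 163.93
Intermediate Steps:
Function('d')(h) = -16 (Function('d')(h) = Add(-3, -13) = -16)
Function('p')(g, u) = Add(-3, Mul(-1, u))
Function('S')(H) = 48 (Function('S')(H) = Mul(-16, Add(H, Add(-3, Mul(-1, H)))) = Mul(-16, -3) = 48)
Pow(Add(Function('S')(-186), 26824), Rational(1, 2)) = Pow(Add(48, 26824), Rational(1, 2)) = Pow(26872, Rational(1, 2)) = Mul(2, Pow(6718, Rational(1, 2)))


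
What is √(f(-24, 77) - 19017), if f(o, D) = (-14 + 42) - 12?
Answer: I*√19001 ≈ 137.84*I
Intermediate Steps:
f(o, D) = 16 (f(o, D) = 28 - 12 = 16)
√(f(-24, 77) - 19017) = √(16 - 19017) = √(-19001) = I*√19001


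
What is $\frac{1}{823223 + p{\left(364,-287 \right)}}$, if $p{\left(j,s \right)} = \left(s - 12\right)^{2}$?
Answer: $\frac{1}{912624} \approx 1.0957 \cdot 10^{-6}$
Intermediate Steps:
$p{\left(j,s \right)} = \left(-12 + s\right)^{2}$
$\frac{1}{823223 + p{\left(364,-287 \right)}} = \frac{1}{823223 + \left(-12 - 287\right)^{2}} = \frac{1}{823223 + \left(-299\right)^{2}} = \frac{1}{823223 + 89401} = \frac{1}{912624}$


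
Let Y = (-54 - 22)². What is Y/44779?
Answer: 5776/44779 ≈ 0.12899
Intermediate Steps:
Y = 5776 (Y = (-76)² = 5776)
Y/44779 = 5776/44779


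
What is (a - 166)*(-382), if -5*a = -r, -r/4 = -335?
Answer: -38964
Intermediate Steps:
r = 1340 (r = -4*(-335) = 1340)
a = 268 (a = -(-1)*1340/5 = -1/5*(-1340) = 268)
(a - 166)*(-382) = (268 - 166)*(-382) = 102*(-382) = -38964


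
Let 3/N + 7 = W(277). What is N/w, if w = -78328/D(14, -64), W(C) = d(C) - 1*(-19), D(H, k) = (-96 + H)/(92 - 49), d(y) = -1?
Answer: 123/18524572 ≈ 6.6398e-6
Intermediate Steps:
D(H, k) = -96/43 + H/43 (D(H, k) = (-96 + H)/43 = (-96 + H)*(1/43) = -96/43 + H/43)
W(C) = 18 (W(C) = -1 - 1*(-19) = -1 + 19 = 18)
N = 3/11 (N = 3/(-7 + 18) = 3/11 ≈ 0.27273)
w = 1684052/41 (w = -78328/(-96/43 + (1/43)*14) = -78328/(-96/43 + 14/43) = -78328/(-82/43) = -78328*(-43/82) = 1684052/41 ≈ 41074.)
N/w = 3/(11*(1684052/41)) = (3/11)*(41/1684052) = 123/18524572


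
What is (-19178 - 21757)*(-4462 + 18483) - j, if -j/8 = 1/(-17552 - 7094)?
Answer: -7072781352109/12323 ≈ -5.7395e+8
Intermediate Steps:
j = 4/12323 (j = -8/(-17552 - 7094) = -8/(-24646) = -8*(-1/24646) = 4/12323 ≈ 0.00032460)
(-19178 - 21757)*(-4462 + 18483) - j = (-19178 - 21757)*(-4462 + 18483) - 1*4/12323 = -40935*14021 - 4/12323 = -573949635 - 4/12323 = -7072781352109/12323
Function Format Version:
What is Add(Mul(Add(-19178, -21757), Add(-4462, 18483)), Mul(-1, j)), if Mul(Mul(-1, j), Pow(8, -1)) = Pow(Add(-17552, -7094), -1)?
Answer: Rational(-7072781352109, 12323) ≈ -5.7395e+8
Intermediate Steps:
j = Rational(4, 12323) (j = Mul(-8, Pow(Add(-17552, -7094), -1)) = Mul(-8, Pow(-24646, -1)) = Mul(-8, Rational(-1, 24646)) = Rational(4, 12323) ≈ 0.00032460)
Add(Mul(Add(-19178, -21757), Add(-4462, 18483)), Mul(-1, j)) = Add(Mul(Add(-19178, -21757), Add(-4462, 18483)), Mul(-1, Rational(4, 12323))) = Add(Mul(-40935, 14021), Rational(-4, 12323)) = Add(-573949635, Rational(-4, 12323)) = Rational(-7072781352109, 12323)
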